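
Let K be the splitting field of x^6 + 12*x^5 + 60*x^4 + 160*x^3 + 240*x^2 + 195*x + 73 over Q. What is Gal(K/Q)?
(S_3 x S_3) : C_2 (order 72)

The polynomial f is an irreducible sextic over Q, so G = Gal(f/Q) is one of the 16 transitive subgroups 6T1, ..., 6T16 of S_6. The discriminant of f is -9059283, which is not a perfect square, so G is not contained in A_6. The transitive groups of degree 6 not contained in A_6 are: C_6 (6T1, order 6), S_3 (6T2, order 6), D_6 (6T3, order 12), C_3 x S_3 (6T5, order 18), A_4 x C_2 (6T6, order 24), S_4 (6T8, order 24), S_3 x S_3 (6T9, order 36), S_4 x C_2 (6T11, order 48), (S_3 x S_3) : C_2 (6T13, order 72), PGL(2,5) (6T14, order 120), S_6 (6T16, order 720). By Dedekind's theorem, for a prime p not dividing disc(f) the degrees of the irreducible factors of f mod p form the cycle type of an element of G. Factoring f modulo the 28 such primes p <= 127 (skipping 3, 17, 43, which divide the discriminant), each new pattern first appears at: mod 2: f = (x^6 + x + 1), pattern 6; mod 7: f = (x + 1)(x^2 + 2)(x^3 + 4x^2 + 5x + 5), pattern 3+2+1; mod 11: f = (x^2 + 6x + 10)(x^4 + 6x^3 + 3x^2 + 5x + 4), pattern 4+2; mod 13: f = (x + 7)(x + 12)(x^2 + x + 4)(x^2 + 5x + 9), pattern 2+2+1+1; mod 61: f = (x + 4)(x + 6)(x + 12)(x + 23)(x^2 + 28x + 41), pattern 2+1+1+1+1; mod 97: f = (x + 12)(x + 14)(x + 51)(x^3 + 32x^2 + 79x + 72), pattern 3+1+1+1; mod 113: f = (x^2 + 8x + 22)(x^2 + 49x + 86)(x^2 + 68x + 91), pattern 2+2+2; mod 127: f = (x^3 + 45x^2 + 59x + 52)(x^3 + 94x^2 + 89x + 82), pattern 3+3. No other pattern occurs in this range, so the set of observed cycle types is {6, 3+2+1, 4+2, 2+2+1+1, 2+1+1+1+1, 3+1+1+1, 2+2+2, 3+3}. The candidates containing elements of all these cycle types are (S_3 x S_3) : C_2 (6T13) of order 72, S_6 (6T16) of order 720; the others are excluded. The observed types are precisely the cycle types that occur in (S_3 x S_3) : C_2 (6T13) (apart from the identity). Each of the other remaining candidates has further cycle types, and by the Chebotarev density theorem the matching factorization patterns would occur for a proportion of primes equal to their share of the group: S_6 (6T16) additionally contains elements of type 5+1, 4+1+1 (234 of its 720 elements, about 32% of primes). None of the 28 primes tested shows any such pattern (for each of these groups the chance of that is below 10^-4), which rules them out. Hence G = (S_3 x S_3) : C_2 (6T13), of order 72.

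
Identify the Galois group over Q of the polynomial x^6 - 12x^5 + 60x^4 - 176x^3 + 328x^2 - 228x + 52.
The polynomial f is an irreducible sextic over Q, so G = Gal(f/Q) is one of the 16 transitive subgroups 6T1, ..., 6T16 of S_6. The discriminant of f is -314339885068288, which is not a perfect square, so G is not contained in A_6. The transitive groups of degree 6 not contained in A_6 are: C_6 (6T1, order 6), S_3 (6T2, order 6), D_6 (6T3, order 12), C_3 x S_3 (6T5, order 18), A_4 x C_2 (6T6, order 24), S_4 (6T8, order 24), S_3 x S_3 (6T9, order 36), S_4 x C_2 (6T11, order 48), (S_3 x S_3) : C_2 (6T13, order 72), PGL(2,5) (6T14, order 120), S_6 (6T16, order 720). By Dedekind's theorem, for a prime p not dividing disc(f) the degrees of the irreducible factors of f mod p form the cycle type of an element of G. Factoring f modulo the 3 such primes p <= 7 (skipping 2, which divides the discriminant), each new pattern first appears at: mod 3: f = (x^6 + x^3 + x^2 + 1), pattern 6; mod 5: f = (x + 3)(x + 4)(x^4 + x^3 + x^2 + 1), pattern 4+1+1; mod 7: f = (x + 5)(x^2 + 3x + 5)(x^3 + x^2 + 4x + 6), pattern 3+2+1. No other pattern occurs in this range, so the set of observed cycle types is {6, 4+1+1, 3+2+1}. Among the candidates above, the only group containing elements of all these cycle types is S_6 (6T16); every other candidate lacks at least one of them. Hence G = S_6 (6T16), of order 720.

6T16: S_6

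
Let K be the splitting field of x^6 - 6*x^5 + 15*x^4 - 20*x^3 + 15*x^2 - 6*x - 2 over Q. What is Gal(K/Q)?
D_6

The polynomial f is an irreducible sextic over Q, so G = Gal(f/Q) is one of the 16 transitive subgroups 6T1, ..., 6T16 of S_6. The discriminant of f is 11337408, which is not a perfect square, so G is not contained in A_6. The transitive groups of degree 6 not contained in A_6 are: C_6 (6T1, order 6), S_3 (6T2, order 6), D_6 (6T3, order 12), C_3 x S_3 (6T5, order 18), A_4 x C_2 (6T6, order 24), S_4 (6T8, order 24), S_3 x S_3 (6T9, order 36), S_4 x C_2 (6T11, order 48), (S_3 x S_3) : C_2 (6T13, order 72), PGL(2,5) (6T14, order 120), S_6 (6T16, order 720). By Dedekind's theorem, for a prime p not dividing disc(f) the degrees of the irreducible factors of f mod p form the cycle type of an element of G. Factoring f modulo the 79 such primes p <= 419 (skipping 2, 3, which divide the discriminant), each new pattern first appears at: mod 5: f = (x^2 + 2)(x^2 + x + 1)(x^2 + 3x + 4), pattern 2+2+2; mod 7: f = (x^6 + x^5 + x^4 + x^3 + x^2 + x + 5), pattern 6; mod 11: f = (x + 2)(x + 7)(x^2 + x + 7)(x^2 + 6x + 2), pattern 2+2+1+1; mod 13: f = (x^3 + 10x^2 + 3x + 3)(x^3 + 10x^2 + 3x + 8), pattern 3+3; mod 61: f = (x + 1)(x + 25)(x + 27)(x + 32)(x + 34)(x + 58), pattern 1+1+1+1+1+1. No other pattern occurs in this range, so the set of observed cycle types is {2+2+2, 6, 2+2+1+1, 3+3, 1+1+1+1+1+1}. The candidates containing elements of all these cycle types are D_6 (6T3) of order 12, A_4 x C_2 (6T6) of order 24, S_3 x S_3 (6T9) of order 36, S_4 x C_2 (6T11) of order 48, (S_3 x S_3) : C_2 (6T13) of order 72, PGL(2,5) (6T14) of order 120, S_6 (6T16) of order 720; the others are excluded. The observed types are precisely the cycle types that occur in D_6 (6T3). Each of the other remaining candidates has further cycle types, and by the Chebotarev density theorem the matching factorization patterns would occur for a proportion of primes equal to their share of the group: A_4 x C_2 (6T6) additionally contains elements of type 2+1+1+1+1 (3 of its 24 elements, about 12% of primes); S_3 x S_3 (6T9) additionally contains elements of type 3+1+1+1 (4 of its 36 elements, about 11% of primes); S_4 x C_2 (6T11) additionally contains elements of type 4+2, 4+1+1, 2+1+1+1+1 (15 of its 48 elements, about 31% of primes); (S_3 x S_3) : C_2 (6T13) additionally contains elements of type 4+2, 3+2+1, 3+1+1+1, 2+1+1+1+1 (40 of its 72 elements, about 56% of primes); PGL(2,5) (6T14) additionally contains elements of type 5+1, 4+1+1 (54 of its 120 elements, about 45% of primes); S_6 (6T16) additionally contains elements of type 5+1, 4+2, 4+1+1, 3+2+1, 3+1+1+1, 2+1+1+1+1 (499 of its 720 elements, about 69% of primes). None of the 79 primes tested shows any such pattern (for each of these groups the chance of that is below 10^-4), which rules them out. Hence G = D_6 (6T3), of order 12.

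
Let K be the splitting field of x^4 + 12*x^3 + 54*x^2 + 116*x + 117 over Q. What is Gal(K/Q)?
The polynomial is an irreducible quartic over Q and its discriminant is 331776 = 576^2, a perfect square, so the Galois group is contained in A_4. The resolvent cubic y^3 - 54*y^2 + 924*y - 5032 is irreducible over Q. An irreducible resolvent with square discriminant gives A_4.

A_4 (order 12)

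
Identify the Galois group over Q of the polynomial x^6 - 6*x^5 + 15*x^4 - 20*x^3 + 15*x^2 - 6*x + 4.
S_3 (also written S3)

The polynomial f is an irreducible sextic over Q, so G = Gal(f/Q) is one of the 16 transitive subgroups 6T1, ..., 6T16 of S_6. The discriminant of f is -11337408, which is not a perfect square, so G is not contained in A_6. The transitive groups of degree 6 not contained in A_6 are: C_6 (6T1, order 6), S_3 (6T2, order 6), D_6 (6T3, order 12), C_3 x S_3 (6T5, order 18), A_4 x C_2 (6T6, order 24), S_4 (6T8, order 24), S_3 x S_3 (6T9, order 36), S_4 x C_2 (6T11, order 48), (S_3 x S_3) : C_2 (6T13, order 72), PGL(2,5) (6T14, order 120), S_6 (6T16, order 720). By Dedekind's theorem, for a prime p not dividing disc(f) the degrees of the irreducible factors of f mod p form the cycle type of an element of G. Factoring f modulo the 23 such primes p <= 97 (skipping 2, 3, which divide the discriminant), each new pattern first appears at: mod 5: f = (x^2 + 2x + 4)(x^2 + 3x + 3)(x^2 + 4x + 2), pattern 2+2+2; mod 7: f = (x^3 + 4x^2 + 3x + 1)(x^3 + 4x^2 + 3x + 4), pattern 3+3; mod 61: f = (x + 2)(x + 18)(x + 21)(x + 38)(x + 41)(x + 57), pattern 1+1+1+1+1+1. No other pattern occurs in this range, so the set of observed cycle types is {2+2+2, 3+3, 1+1+1+1+1+1}. The candidates containing elements of all these cycle types are C_6 (6T1) of order 6, S_3 (6T2) of order 6, D_6 (6T3) of order 12, C_3 x S_3 (6T5) of order 18, A_4 x C_2 (6T6) of order 24, S_4 (6T8) of order 24, S_3 x S_3 (6T9) of order 36, S_4 x C_2 (6T11) of order 48, (S_3 x S_3) : C_2 (6T13) of order 72, PGL(2,5) (6T14) of order 120, S_6 (6T16) of order 720; the others are excluded. The observed types are precisely the cycle types that occur in S_3 (6T2). Each of the other remaining candidates has further cycle types, and by the Chebotarev density theorem the matching factorization patterns would occur for a proportion of primes equal to their share of the group: C_6 (6T1) additionally contains elements of type 6 (2 of its 6 elements, about 33% of primes); D_6 (6T3) additionally contains elements of type 6, 2+2+1+1 (5 of its 12 elements, about 42% of primes); C_3 x S_3 (6T5) additionally contains elements of type 6, 3+1+1+1 (10 of its 18 elements, about 56% of primes); A_4 x C_2 (6T6) additionally contains elements of type 6, 2+2+1+1, 2+1+1+1+1 (14 of its 24 elements, about 58% of primes); S_4 (6T8) additionally contains elements of type 4+1+1, 2+2+1+1 (9 of its 24 elements, about 38% of primes); S_3 x S_3 (6T9) additionally contains elements of type 6, 3+1+1+1, 2+2+1+1 (25 of its 36 elements, about 69% of primes); S_4 x C_2 (6T11) additionally contains elements of type 6, 4+2, 4+1+1, 2+2+1+1, 2+1+1+1+1 (32 of its 48 elements, about 67% of primes); (S_3 x S_3) : C_2 (6T13) additionally contains elements of type 6, 4+2, 3+2+1, 3+1+1+1, 2+2+1+1, 2+1+1+1+1 (61 of its 72 elements, about 85% of primes); PGL(2,5) (6T14) additionally contains elements of type 6, 5+1, 4+1+1, 2+2+1+1 (89 of its 120 elements, about 74% of primes); S_6 (6T16) additionally contains elements of type 6, 5+1, 4+2, 4+1+1, 3+2+1, 3+1+1+1, 2+2+1+1, 2+1+1+1+1 (664 of its 720 elements, about 92% of primes). None of the 23 primes tested shows any such pattern (for each of these groups the chance of that is below 10^-4), which rules them out. Hence G = S_3 (6T2), of order 6.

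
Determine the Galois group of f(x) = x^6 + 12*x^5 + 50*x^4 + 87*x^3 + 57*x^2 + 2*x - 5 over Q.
The polynomial f is an irreducible sextic over Q, so G = Gal(f/Q) is one of the 16 transitive subgroups 6T1, ..., 6T16 of S_6. The discriminant of f is 30991489 = 5567^2, a perfect square, so G is contained in A_6. The transitive groups of degree 6 contained in A_6 are: A_4 (6T4, order 12), S_4 (6T7, order 24), (C_3 x C_3) : C_4 (6T10, order 36), PSL(2,5) (6T12, order 60), A_6 (6T15, order 360). By Dedekind's theorem, for a prime p not dividing disc(f) the degrees of the irreducible factors of f mod p form the cycle type of an element of G. Factoring f modulo the 21 such primes p <= 79 (skipping 19, which divides the discriminant), each new pattern first appears at: mod 2: f = (x + 1)(x^5 + x^4 + x^3 + x + 1), pattern 5+1; mod 7: f = (x^3 + x^2 + 3x + 5)(x^3 + 4x^2 + x + 6), pattern 3+3; mod 61: f = (x + 4)(x + 26)(x^2 + 50x + 13)(x^2 + 54x + 30), pattern 2+2+1+1. No other pattern occurs in this range, so the set of observed cycle types is {5+1, 3+3, 2+2+1+1}. The candidates containing elements of all these cycle types are PSL(2,5) (6T12) of order 60, A_6 (6T15) of order 360; the others are excluded. The observed types are precisely the cycle types that occur in PSL(2,5) (6T12) (apart from the identity). Each of the other remaining candidates has further cycle types, and by the Chebotarev density theorem the matching factorization patterns would occur for a proportion of primes equal to their share of the group: A_6 (6T15) additionally contains elements of type 4+2, 3+1+1+1 (130 of its 360 elements, about 36% of primes). None of the 21 primes tested shows any such pattern (for each of these groups the chance of that is below 10^-4), which rules them out. Hence G = PSL(2,5) (6T12), of order 60.

PSL(2,5), A_5 acting on 6 points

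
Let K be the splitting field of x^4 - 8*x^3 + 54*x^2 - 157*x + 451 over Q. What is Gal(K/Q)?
C_4, the cyclic group of order 4

The polynomial is an irreducible quartic over Q and its discriminant is 529935125, which is not a perfect square, so the Galois group is not contained in A_4. The resolvent cubic y^3 - 54*y^2 - 548*y + 43903 has exactly one rational root, so the Galois group is C_4 or D_4. The quartic becomes reducible over Q(sqrt(disc)), so the group is C_4.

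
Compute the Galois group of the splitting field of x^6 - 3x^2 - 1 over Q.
A_4 (order 12)

The polynomial f is an irreducible sextic over Q, so G = Gal(f/Q) is one of the 16 transitive subgroups 6T1, ..., 6T16 of S_6. The discriminant of f is 419904 = 648^2, a perfect square, so G is contained in A_6. The transitive groups of degree 6 contained in A_6 are: A_4 (6T4, order 12), S_4 (6T7, order 24), (C_3 x C_3) : C_4 (6T10, order 36), PSL(2,5) (6T12, order 60), A_6 (6T15, order 360). By Dedekind's theorem, for a prime p not dividing disc(f) the degrees of the irreducible factors of f mod p form the cycle type of an element of G. Factoring f modulo the 33 such primes p <= 149 (skipping 2, 3, which divide the discriminant), each new pattern first appears at: mod 5: f = (x^3 + x^2 + 3x + 1)(x^3 + 4x^2 + 3x + 4), pattern 3+3; mod 17: f = (x + 2)(x + 15)(x^2 + 7)(x^2 + 14), pattern 2+2+1+1; mod 71: f = (x + 4)(x + 5)(x + 32)(x + 39)(x + 66)(x + 67), pattern 1+1+1+1+1+1. No other pattern occurs in this range, so the set of observed cycle types is {3+3, 2+2+1+1, 1+1+1+1+1+1}. The candidates containing elements of all these cycle types are A_4 (6T4) of order 12, S_4 (6T7) of order 24, (C_3 x C_3) : C_4 (6T10) of order 36, PSL(2,5) (6T12) of order 60, A_6 (6T15) of order 360; the others are excluded. The observed types are precisely the cycle types that occur in A_4 (6T4). Each of the other remaining candidates has further cycle types, and by the Chebotarev density theorem the matching factorization patterns would occur for a proportion of primes equal to their share of the group: S_4 (6T7) additionally contains elements of type 4+2 (6 of its 24 elements, about 25% of primes); (C_3 x C_3) : C_4 (6T10) additionally contains elements of type 4+2, 3+1+1+1 (22 of its 36 elements, about 61% of primes); PSL(2,5) (6T12) additionally contains elements of type 5+1 (24 of its 60 elements, about 40% of primes); A_6 (6T15) additionally contains elements of type 5+1, 4+2, 3+1+1+1 (274 of its 360 elements, about 76% of primes). None of the 33 primes tested shows any such pattern (for each of these groups the chance of that is below 10^-4), which rules them out. Hence G = A_4 (6T4), of order 12.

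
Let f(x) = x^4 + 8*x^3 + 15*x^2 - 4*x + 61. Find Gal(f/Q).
V_4 (also written V4)

The polynomial is an irreducible quartic over Q and its discriminant is 76527504 = 8748^2, a perfect square, so the Galois group is contained in A_4. The resolvent cubic y^3 - 15*y^2 - 276*y - 260 splits completely over Q, which gives the Klein four-group V_4.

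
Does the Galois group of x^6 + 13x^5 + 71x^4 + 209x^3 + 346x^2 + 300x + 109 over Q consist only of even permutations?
The polynomial is irreducible of degree 6 over Q. Its discriminant is 525625 = 725^2, a perfect square. A Galois group lies in the alternating group exactly when the discriminant is a square in Q, so the Galois group ((C_3 x C_3) : C_4) is contained in A_6.

Yes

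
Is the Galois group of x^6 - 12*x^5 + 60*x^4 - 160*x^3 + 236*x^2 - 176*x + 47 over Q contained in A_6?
Yes

The polynomial is irreducible of degree 6 over Q. Its discriminant is 3356224 = 1832^2, a perfect square. A Galois group lies in the alternating group exactly when the discriminant is a square in Q, so the Galois group (S_4) is contained in A_6.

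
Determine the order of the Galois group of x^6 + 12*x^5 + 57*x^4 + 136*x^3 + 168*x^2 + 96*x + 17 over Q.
24

The degree of the splitting field over Q equals the order of the Galois group, so first determine the group. The polynomial f is an irreducible sextic over Q, so G = Gal(f/Q) is one of the 16 transitive subgroups 6T1, ..., 6T16 of S_6. The discriminant of f is -419904, which is not a perfect square, so G is not contained in A_6. The transitive groups of degree 6 not contained in A_6 are: C_6 (6T1, order 6), S_3 (6T2, order 6), D_6 (6T3, order 12), C_3 x S_3 (6T5, order 18), A_4 x C_2 (6T6, order 24), S_4 (6T8, order 24), S_3 x S_3 (6T9, order 36), S_4 x C_2 (6T11, order 48), (S_3 x S_3) : C_2 (6T13, order 72), PGL(2,5) (6T14, order 120), S_6 (6T16, order 720). By Dedekind's theorem, for a prime p not dividing disc(f) the degrees of the irreducible factors of f mod p form the cycle type of an element of G. Factoring f modulo the 33 such primes p <= 149 (skipping 2, 3, which divide the discriminant), each new pattern first appears at: mod 5: f = (x^3 + 2x + 4)(x^3 + 2x^2 + 3), pattern 3+3; mod 7: f = (x^6 + 5x^5 + x^4 + 3x^3 + 5x + 3), pattern 6; mod 17: f = (x)(x + 4)(x^2 + 4x + 10)(x^2 + 4x + 16), pattern 2+2+1+1; mod 19: f = (x + 8)(x + 9)(x + 14)(x + 15)(x^2 + 4x + 10), pattern 2+1+1+1+1; mod 71: f = (x^2 + 4x + 44)(x^2 + 4x + 49)(x^2 + 4x + 58), pattern 2+2+2. No other pattern occurs in this range, so the set of observed cycle types is {3+3, 6, 2+2+1+1, 2+1+1+1+1, 2+2+2}. The candidates containing elements of all these cycle types are A_4 x C_2 (6T6) of order 24, S_4 x C_2 (6T11) of order 48, (S_3 x S_3) : C_2 (6T13) of order 72, S_6 (6T16) of order 720; the others are excluded. The observed types are precisely the cycle types that occur in A_4 x C_2 (6T6) (apart from the identity). Each of the other remaining candidates has further cycle types, and by the Chebotarev density theorem the matching factorization patterns would occur for a proportion of primes equal to their share of the group: S_4 x C_2 (6T11) additionally contains elements of type 4+2, 4+1+1 (12 of its 48 elements, about 25% of primes); (S_3 x S_3) : C_2 (6T13) additionally contains elements of type 4+2, 3+2+1, 3+1+1+1 (34 of its 72 elements, about 47% of primes); S_6 (6T16) additionally contains elements of type 5+1, 4+2, 4+1+1, 3+2+1, 3+1+1+1 (484 of its 720 elements, about 67% of primes). None of the 33 primes tested shows any such pattern (for each of these groups the chance of that is below 10^-4), which rules them out. Hence G = A_4 x C_2 (6T6), of order 24. The Galois group A_4 x C_2 (6T6) has order 24, so the splitting field has degree 24 over Q.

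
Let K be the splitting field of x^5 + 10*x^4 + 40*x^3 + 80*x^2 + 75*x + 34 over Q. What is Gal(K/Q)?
D_5 (also written D5)

The polynomial f is an irreducible quintic over Q, so G = Gal(f/Q) is a transitive subgroup of S_5: one of C_5 (5T1, order 5), D_5 (5T2, order 10), F_20 (5T3, order 20), A_5 (5T4, order 60) or S_5 (5T5, order 120). The discriminant of f is 64000000 = 8000^2, a perfect square, so G is contained in A_5. The transitive groups of degree 5 contained in A_5 are: C_5 (5T1, order 5), D_5 (5T2, order 10), A_5 (5T4, order 60). By Dedekind's theorem, for a prime p not dividing disc(f) the degrees of the irreducible factors of f mod p form the cycle type of an element of G. Factoring f modulo the 23 such primes p <= 97 (skipping 2, 5, which divide the discriminant), each new pattern first appears at: mod 3: f = (x + 2)(x^2 + 1)(x^2 + 2x + 2), pattern 2+2+1; mod 7: f = (x^5 + 3x^4 + 5x^3 + 3x^2 + 5x + 6), pattern 5. No other pattern occurs in this range, so the set of observed cycle types is {2+2+1, 5}. The candidates containing elements of all these cycle types are D_5 (5T2) of order 10, A_5 (5T4) of order 60; the others are excluded. The observed types are precisely the cycle types that occur in D_5 (5T2) (apart from the identity). Each of the other remaining candidates has further cycle types, and by the Chebotarev density theorem the matching factorization patterns would occur for a proportion of primes equal to their share of the group: A_5 (5T4) additionally contains elements of type 3+1+1 (20 of its 60 elements, about 33% of primes). None of the 23 primes tested shows any such pattern (for each of these groups the chance of that is below 10^-4), which rules them out. Hence G = D_5 (5T2), of order 10.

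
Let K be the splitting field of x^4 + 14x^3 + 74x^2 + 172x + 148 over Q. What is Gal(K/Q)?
V_4

The polynomial is an irreducible quartic over Q and its discriminant is 2304 = 48^2, a perfect square, so the Galois group is contained in A_4. The resolvent cubic y^3 - 74*y^2 + 1816*y - 14784 splits completely over Q, which gives the Klein four-group V_4.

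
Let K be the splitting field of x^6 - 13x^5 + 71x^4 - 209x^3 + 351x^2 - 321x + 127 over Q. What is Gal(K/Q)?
C_6 (order 6)

The polynomial f is an irreducible sextic over Q, so G = Gal(f/Q) is one of the 16 transitive subgroups 6T1, ..., 6T16 of S_6. The discriminant of f is -16807, which is not a perfect square, so G is not contained in A_6. The transitive groups of degree 6 not contained in A_6 are: C_6 (6T1, order 6), S_3 (6T2, order 6), D_6 (6T3, order 12), C_3 x S_3 (6T5, order 18), A_4 x C_2 (6T6, order 24), S_4 (6T8, order 24), S_3 x S_3 (6T9, order 36), S_4 x C_2 (6T11, order 48), (S_3 x S_3) : C_2 (6T13, order 72), PGL(2,5) (6T14, order 120), S_6 (6T16, order 720). By Dedekind's theorem, for a prime p not dividing disc(f) the degrees of the irreducible factors of f mod p form the cycle type of an element of G. Factoring f modulo the 37 such primes p <= 163 (skipping 7, which divides the discriminant), each new pattern first appears at: mod 2: f = (x^3 + x + 1)(x^3 + x^2 + 1), pattern 3+3; mod 3: f = (x^6 + 2x^5 + 2x^4 + x^3 + 1), pattern 6; mod 13: f = (x^2 + 3x + 4)(x^2 + 4x + 2)(x^2 + 6x + 11), pattern 2+2+2; mod 29: f = (x + 5)(x + 14)(x + 18)(x + 21)(x + 22)(x + 23), pattern 1+1+1+1+1+1. No other pattern occurs in this range, so the set of observed cycle types is {3+3, 6, 2+2+2, 1+1+1+1+1+1}. The candidates containing elements of all these cycle types are C_6 (6T1) of order 6, D_6 (6T3) of order 12, C_3 x S_3 (6T5) of order 18, A_4 x C_2 (6T6) of order 24, S_3 x S_3 (6T9) of order 36, S_4 x C_2 (6T11) of order 48, (S_3 x S_3) : C_2 (6T13) of order 72, PGL(2,5) (6T14) of order 120, S_6 (6T16) of order 720; the others are excluded. The observed types are precisely the cycle types that occur in C_6 (6T1). Each of the other remaining candidates has further cycle types, and by the Chebotarev density theorem the matching factorization patterns would occur for a proportion of primes equal to their share of the group: D_6 (6T3) additionally contains elements of type 2+2+1+1 (3 of its 12 elements, about 25% of primes); C_3 x S_3 (6T5) additionally contains elements of type 3+1+1+1 (4 of its 18 elements, about 22% of primes); A_4 x C_2 (6T6) additionally contains elements of type 2+2+1+1, 2+1+1+1+1 (6 of its 24 elements, about 25% of primes); S_3 x S_3 (6T9) additionally contains elements of type 3+1+1+1, 2+2+1+1 (13 of its 36 elements, about 36% of primes); S_4 x C_2 (6T11) additionally contains elements of type 4+2, 4+1+1, 2+2+1+1, 2+1+1+1+1 (24 of its 48 elements, about 50% of primes); (S_3 x S_3) : C_2 (6T13) additionally contains elements of type 4+2, 3+2+1, 3+1+1+1, 2+2+1+1, 2+1+1+1+1 (49 of its 72 elements, about 68% of primes); PGL(2,5) (6T14) additionally contains elements of type 5+1, 4+1+1, 2+2+1+1 (69 of its 120 elements, about 58% of primes); S_6 (6T16) additionally contains elements of type 5+1, 4+2, 4+1+1, 3+2+1, 3+1+1+1, 2+2+1+1, 2+1+1+1+1 (544 of its 720 elements, about 76% of primes). None of the 37 primes tested shows any such pattern (for each of these groups the chance of that is below 10^-4), which rules them out. Hence G = C_6 (6T1), of order 6.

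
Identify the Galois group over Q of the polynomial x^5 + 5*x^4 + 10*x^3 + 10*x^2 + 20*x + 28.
The polynomial f is an irreducible quintic over Q, so G = Gal(f/Q) is a transitive subgroup of S_5: one of C_5 (5T1, order 5), D_5 (5T2, order 10), F_20 (5T3, order 20), A_5 (5T4, order 60) or S_5 (5T5, order 120). The discriminant of f is 259200000, which is not a perfect square, so G is not contained in A_5. The transitive groups of degree 5 not contained in A_5 are: F_20 (5T3, order 20), S_5 (5T5, order 120). By Dedekind's theorem, for a prime p not dividing disc(f) the degrees of the irreducible factors of f mod p form the cycle type of an element of G. Factoring f modulo the 18 such primes p <= 73 (skipping 2, 3, 5, which divide the discriminant), each new pattern first appears at: mod 7: f = (x)(x^4 + 5x^3 + 3x^2 + 3x + 6), pattern 4+1; mod 11: f = (x + 7)(x^2 + 4x + 2)(x^2 + 5x + 2), pattern 2+2+1; mod 19: f = (x^5 + 5x^4 + 10x^3 + 10x^2 + x + 9), pattern 5. No other pattern occurs in this range, so the set of observed cycle types is {4+1, 2+2+1, 5}. The candidates containing elements of all these cycle types are F_20 (5T3) of order 20, S_5 (5T5) of order 120; the others are excluded. The observed types are precisely the cycle types that occur in F_20 (5T3) (apart from the identity). Each of the other remaining candidates has further cycle types, and by the Chebotarev density theorem the matching factorization patterns would occur for a proportion of primes equal to their share of the group: S_5 (5T5) additionally contains elements of type 3+2, 3+1+1, 2+1+1+1 (50 of its 120 elements, about 42% of primes). None of the 18 primes tested shows any such pattern (for each of these groups the chance of that is below 10^-4), which rules them out. Hence G = F_20 (5T3), of order 20.

F_20 (order 20)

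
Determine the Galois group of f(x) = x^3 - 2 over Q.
The polynomial is an irreducible cubic over Q and its discriminant is -108, which is not a perfect square. For an irreducible cubic, a non-square discriminant gives Galois group S_3.

S_3, the symmetric group on 3 letters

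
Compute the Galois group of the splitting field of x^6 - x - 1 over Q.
S_6 (order 720)

The polynomial f is an irreducible sextic over Q, so G = Gal(f/Q) is one of the 16 transitive subgroups 6T1, ..., 6T16 of S_6. The discriminant of f is 49781, which is not a perfect square, so G is not contained in A_6. The transitive groups of degree 6 not contained in A_6 are: C_6 (6T1, order 6), S_3 (6T2, order 6), D_6 (6T3, order 12), C_3 x S_3 (6T5, order 18), A_4 x C_2 (6T6, order 24), S_4 (6T8, order 24), S_3 x S_3 (6T9, order 36), S_4 x C_2 (6T11, order 48), (S_3 x S_3) : C_2 (6T13, order 72), PGL(2,5) (6T14, order 120), S_6 (6T16, order 720). By Dedekind's theorem, for a prime p not dividing disc(f) the degrees of the irreducible factors of f mod p form the cycle type of an element of G. Factoring f modulo the 4 such primes p <= 7, each new pattern first appears at: mod 2: f = (x^6 + x + 1), pattern 6; mod 5: f = (x + 2)(x^5 + 3x^4 + 4x^3 + 2x^2 + x + 2), pattern 5+1; mod 7: f = (x^2 + 2x + 2)(x^4 + 5x^3 + 2x^2 + 3), pattern 4+2. No other pattern occurs in this range, so the set of observed cycle types is {6, 5+1, 4+2}. Among the candidates above, the only group containing elements of all these cycle types is S_6 (6T16); every other candidate lacks at least one of them. Hence G = S_6 (6T16), of order 720.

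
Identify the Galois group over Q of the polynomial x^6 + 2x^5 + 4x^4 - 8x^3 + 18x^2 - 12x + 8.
The polynomial f is an irreducible sextic over Q, so G = Gal(f/Q) is one of the 16 transitive subgroups 6T1, ..., 6T16 of S_6. The discriminant of f is -4014080000, which is not a perfect square, so G is not contained in A_6. The transitive groups of degree 6 not contained in A_6 are: C_6 (6T1, order 6), S_3 (6T2, order 6), D_6 (6T3, order 12), C_3 x S_3 (6T5, order 18), A_4 x C_2 (6T6, order 24), S_4 (6T8, order 24), S_3 x S_3 (6T9, order 36), S_4 x C_2 (6T11, order 48), (S_3 x S_3) : C_2 (6T13, order 72), PGL(2,5) (6T14, order 120), S_6 (6T16, order 720). By Dedekind's theorem, for a prime p not dividing disc(f) the degrees of the irreducible factors of f mod p form the cycle type of an element of G. Factoring f modulo the 22 such primes p <= 97 (skipping 2, 5, 7, which divide the discriminant), each new pattern first appears at: mod 3: f = (x^3 + 2x + 1)(x^3 + 2x^2 + 2x + 2), pattern 3+3; mod 13: f = (x + 7)(x + 12)(x^4 + 9x^3 + 9x^2 + x + 10), pattern 4+1+1; mod 37: f = (x^2 + 14x + 17)(x^2 + 30x + 25)(x^2 + 32x + 21), pattern 2+2+2; mod 43: f = (x + 3)(x + 27)(x^2 + 23x + 24)(x^2 + 35x + 20), pattern 2+2+1+1. No other pattern occurs in this range, so the set of observed cycle types is {3+3, 4+1+1, 2+2+2, 2+2+1+1}. The candidates containing elements of all these cycle types are S_4 (6T8) of order 24, S_4 x C_2 (6T11) of order 48, PGL(2,5) (6T14) of order 120, S_6 (6T16) of order 720; the others are excluded. The observed types are precisely the cycle types that occur in S_4 (6T8) (apart from the identity). Each of the other remaining candidates has further cycle types, and by the Chebotarev density theorem the matching factorization patterns would occur for a proportion of primes equal to their share of the group: S_4 x C_2 (6T11) additionally contains elements of type 6, 4+2, 2+1+1+1+1 (17 of its 48 elements, about 35% of primes); PGL(2,5) (6T14) additionally contains elements of type 6, 5+1 (44 of its 120 elements, about 37% of primes); S_6 (6T16) additionally contains elements of type 6, 5+1, 4+2, 3+2+1, 3+1+1+1, 2+1+1+1+1 (529 of its 720 elements, about 73% of primes). None of the 22 primes tested shows any such pattern (for each of these groups the chance of that is below 10^-4), which rules them out. Hence G = S_4 (6T8), of order 24.

S_4, S_4(6c), the S_4-action on 6 points not in A_6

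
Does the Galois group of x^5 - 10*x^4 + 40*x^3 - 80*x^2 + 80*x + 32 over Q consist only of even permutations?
The polynomial is irreducible of degree 5 over Q. Its discriminant is 52428800000, which is not a perfect square. A Galois group lies in the alternating group exactly when the discriminant is a square in Q, so the Galois group (F_20) is not contained in A_5.

No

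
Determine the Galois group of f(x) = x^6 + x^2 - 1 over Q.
The polynomial f is an irreducible sextic over Q, so G = Gal(f/Q) is one of the 16 transitive subgroups 6T1, ..., 6T16 of S_6. The discriminant of f is 61504 = 248^2, a perfect square, so G is contained in A_6. The transitive groups of degree 6 contained in A_6 are: A_4 (6T4, order 12), S_4 (6T7, order 24), (C_3 x C_3) : C_4 (6T10, order 36), PSL(2,5) (6T12, order 60), A_6 (6T15, order 360). By Dedekind's theorem, for a prime p not dividing disc(f) the degrees of the irreducible factors of f mod p form the cycle type of an element of G. Factoring f modulo the 79 such primes p <= 419 (skipping 2, 31, which divide the discriminant), each new pattern first appears at: mod 3: f = (x^2 + 1)(x^4 + 2x^2 + 2), pattern 4+2; mod 5: f = (x^3 + x^2 + 3x + 4)(x^3 + 4x^2 + 3x + 1), pattern 3+3; mod 11: f = (x + 3)(x + 8)(x^2 + 4x + 7)(x^2 + 7x + 7), pattern 2+2+1+1; mod 67: f = (x + 2)(x + 3)(x + 11)(x + 56)(x + 64)(x + 65), pattern 1+1+1+1+1+1. No other pattern occurs in this range, so the set of observed cycle types is {4+2, 3+3, 2+2+1+1, 1+1+1+1+1+1}. The candidates containing elements of all these cycle types are S_4 (6T7) of order 24, (C_3 x C_3) : C_4 (6T10) of order 36, A_6 (6T15) of order 360; the others are excluded. The observed types are precisely the cycle types that occur in S_4 (6T7). Each of the other remaining candidates has further cycle types, and by the Chebotarev density theorem the matching factorization patterns would occur for a proportion of primes equal to their share of the group: (C_3 x C_3) : C_4 (6T10) additionally contains elements of type 3+1+1+1 (4 of its 36 elements, about 11% of primes); A_6 (6T15) additionally contains elements of type 5+1, 3+1+1+1 (184 of its 360 elements, about 51% of primes). None of the 79 primes tested shows any such pattern (for each of these groups the chance of that is below 10^-4), which rules them out. Hence G = S_4 (6T7), of order 24.

S_4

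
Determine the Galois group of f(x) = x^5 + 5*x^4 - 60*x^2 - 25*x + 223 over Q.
D_5

The polynomial f is an irreducible quintic over Q, so G = Gal(f/Q) is a transitive subgroup of S_5: one of C_5 (5T1, order 5), D_5 (5T2, order 10), F_20 (5T3, order 20), A_5 (5T4, order 60) or S_5 (5T5, order 120). The discriminant of f is 1327104000000 = 1152000^2, a perfect square, so G is contained in A_5. The transitive groups of degree 5 contained in A_5 are: C_5 (5T1, order 5), D_5 (5T2, order 10), A_5 (5T4, order 60). By Dedekind's theorem, for a prime p not dividing disc(f) the degrees of the irreducible factors of f mod p form the cycle type of an element of G. Factoring f modulo the 23 such primes p <= 101 (skipping 2, 3, 5, which divide the discriminant), each new pattern first appears at: mod 7: f = (x^5 + 5x^4 + 3x^2 + 3x + 6), pattern 5; mod 17: f = (x + 7)(x^2 + 3x + 3)(x^2 + 12x + 9), pattern 2+2+1. No other pattern occurs in this range, so the set of observed cycle types is {5, 2+2+1}. The candidates containing elements of all these cycle types are D_5 (5T2) of order 10, A_5 (5T4) of order 60; the others are excluded. The observed types are precisely the cycle types that occur in D_5 (5T2) (apart from the identity). Each of the other remaining candidates has further cycle types, and by the Chebotarev density theorem the matching factorization patterns would occur for a proportion of primes equal to their share of the group: A_5 (5T4) additionally contains elements of type 3+1+1 (20 of its 60 elements, about 33% of primes). None of the 23 primes tested shows any such pattern (for each of these groups the chance of that is below 10^-4), which rules them out. Hence G = D_5 (5T2), of order 10.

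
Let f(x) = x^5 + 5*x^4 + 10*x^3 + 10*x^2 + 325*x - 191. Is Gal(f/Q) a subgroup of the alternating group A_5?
The polynomial is irreducible of degree 5 over Q. Its discriminant is 1073741824000000 = 32768000^2, a perfect square. A Galois group lies in the alternating group exactly when the discriminant is a square in Q, so the Galois group (A_5) is contained in A_5.

Yes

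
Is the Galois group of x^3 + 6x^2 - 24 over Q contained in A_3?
The polynomial is irreducible of degree 3 over Q. Its discriminant is 5184 = 72^2, a perfect square. A Galois group lies in the alternating group exactly when the discriminant is a square in Q, so the Galois group (C_3) is contained in A_3.

Yes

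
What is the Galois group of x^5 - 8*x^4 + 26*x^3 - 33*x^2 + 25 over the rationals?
D_5 (also written D5)

The polynomial f is an irreducible quintic over Q, so G = Gal(f/Q) is a transitive subgroup of S_5: one of C_5 (5T1, order 5), D_5 (5T2, order 10), F_20 (5T3, order 20), A_5 (5T4, order 60) or S_5 (5T5, order 120). The discriminant of f is 34515625 = 5875^2, a perfect square, so G is contained in A_5. The transitive groups of degree 5 contained in A_5 are: C_5 (5T1, order 5), D_5 (5T2, order 10), A_5 (5T4, order 60). By Dedekind's theorem, for a prime p not dividing disc(f) the degrees of the irreducible factors of f mod p form the cycle type of an element of G. Factoring f modulo the 23 such primes p <= 97 (skipping 5, 47, which divide the discriminant), each new pattern first appears at: mod 2: f = (x^5 + x^2 + 1), pattern 5; mod 11: f = (x + 10)(x^2 + x + 7)(x^2 + 3x + 9), pattern 2+2+1; mod 83: f = (x + 15)(x + 42)(x + 55)(x + 60)(x + 69), pattern 1+1+1+1+1. No other pattern occurs in this range, so the set of observed cycle types is {5, 2+2+1, 1+1+1+1+1}. The candidates containing elements of all these cycle types are D_5 (5T2) of order 10, A_5 (5T4) of order 60; the others are excluded. The observed types are precisely the cycle types that occur in D_5 (5T2). Each of the other remaining candidates has further cycle types, and by the Chebotarev density theorem the matching factorization patterns would occur for a proportion of primes equal to their share of the group: A_5 (5T4) additionally contains elements of type 3+1+1 (20 of its 60 elements, about 33% of primes). None of the 23 primes tested shows any such pattern (for each of these groups the chance of that is below 10^-4), which rules them out. Hence G = D_5 (5T2), of order 10.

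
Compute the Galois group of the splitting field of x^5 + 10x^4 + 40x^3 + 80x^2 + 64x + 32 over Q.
The polynomial f is an irreducible quintic over Q, so G = Gal(f/Q) is a transitive subgroup of S_5: one of C_5 (5T1, order 5), D_5 (5T2, order 10), F_20 (5T3, order 20), A_5 (5T4, order 60) or S_5 (5T5, order 120). The discriminant of f is 3008364544, which is not a perfect square, so G is not contained in A_5. The transitive groups of degree 5 not contained in A_5 are: F_20 (5T3, order 20), S_5 (5T5, order 120). By Dedekind's theorem, for a prime p not dividing disc(f) the degrees of the irreducible factors of f mod p form the cycle type of an element of G. Factoring f modulo the 3 such primes p <= 7 (skipping 2, which divides the discriminant), each new pattern first appears at: mod 3: f = (x^5 + x^4 + x^3 + 2x^2 + x + 2), pattern 5; mod 7: f = (x^2 + 6x + 6)(x^3 + 4x^2 + 3x + 3), pattern 3+2. No other pattern occurs in this range, so the set of observed cycle types is {5, 3+2}. Among the candidates above, the only group containing elements of all these cycle types is S_5 (5T5) — F_20 (5T3) lacks at least one of them. Hence G = S_5 (5T5), of order 120.

S_5 (also written S5)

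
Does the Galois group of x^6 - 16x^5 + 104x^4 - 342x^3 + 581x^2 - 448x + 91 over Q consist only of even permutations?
Yes

The polynomial is irreducible of degree 6 over Q. Its discriminant is 13191900736 = 114856^2, a perfect square. A Galois group lies in the alternating group exactly when the discriminant is a square in Q, so the Galois group (A_4) is contained in A_6.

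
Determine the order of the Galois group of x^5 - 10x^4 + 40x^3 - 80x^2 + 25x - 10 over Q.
60

The degree of the splitting field over Q equals the order of the Galois group, so first determine the group. The polynomial f is an irreducible quintic over Q, so G = Gal(f/Q) is a transitive subgroup of S_5: one of C_5 (5T1, order 5), D_5 (5T2, order 10), F_20 (5T3, order 20), A_5 (5T4, order 60) or S_5 (5T5, order 120). The discriminant of f is 58564000000 = 242000^2, a perfect square, so G is contained in A_5. The transitive groups of degree 5 contained in A_5 are: C_5 (5T1, order 5), D_5 (5T2, order 10), A_5 (5T4, order 60). By Dedekind's theorem, for a prime p not dividing disc(f) the degrees of the irreducible factors of f mod p form the cycle type of an element of G. Factoring f modulo the 3 such primes p <= 13 (skipping 2, 5, 11, which divide the discriminant), each new pattern first appears at: mod 3: f = (x^5 + 2x^4 + x^3 + x^2 + x + 2), pattern 5; mod 13: f = (x + 3)(x + 5)(x^3 + 8x^2 + 8), pattern 3+1+1. No other pattern occurs in this range, so the set of observed cycle types is {5, 3+1+1}. Among the candidates above, the only group containing elements of all these cycle types is A_5 (5T4) — each of C_5 (5T1), D_5 (5T2) lacks at least one of them. Hence G = A_5 (5T4), of order 60. The Galois group A_5 (5T4) has order 60, so the splitting field has degree 60 over Q.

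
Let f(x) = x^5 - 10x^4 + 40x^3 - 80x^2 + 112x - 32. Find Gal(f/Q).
5T5: S_5

The polynomial f is an irreducible quintic over Q, so G = Gal(f/Q) is a transitive subgroup of S_5: one of C_5 (5T1, order 5), D_5 (5T2, order 10), F_20 (5T3, order 20), A_5 (5T4, order 60) or S_5 (5T5, order 120). The discriminant of f is 61018734592, which is not a perfect square, so G is not contained in A_5. The transitive groups of degree 5 not contained in A_5 are: F_20 (5T3, order 20), S_5 (5T5, order 120). By Dedekind's theorem, for a prime p not dividing disc(f) the degrees of the irreducible factors of f mod p form the cycle type of an element of G. Factoring f modulo the 5 such primes p <= 13 (skipping 2, which divides the discriminant), each new pattern first appears at: mod 3: f = (x^5 + 2x^4 + x^3 + x^2 + x + 1), pattern 5; mod 5: f = (x + 1)(x^4 + 4x^3 + x^2 + 4x + 3), pattern 4+1; mod 13: f = (x + 4)(x + 8)(x^3 + 4x^2 + 12x + 12), pattern 3+1+1. No other pattern occurs in this range, so the set of observed cycle types is {5, 4+1, 3+1+1}. Among the candidates above, the only group containing elements of all these cycle types is S_5 (5T5) — F_20 (5T3) lacks at least one of them. Hence G = S_5 (5T5), of order 120.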